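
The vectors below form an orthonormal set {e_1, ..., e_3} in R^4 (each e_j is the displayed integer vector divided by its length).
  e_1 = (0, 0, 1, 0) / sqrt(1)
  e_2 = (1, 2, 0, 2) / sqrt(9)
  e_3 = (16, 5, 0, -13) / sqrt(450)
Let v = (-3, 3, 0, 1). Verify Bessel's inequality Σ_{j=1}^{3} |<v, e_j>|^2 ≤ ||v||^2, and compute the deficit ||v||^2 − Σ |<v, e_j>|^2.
Σ |<v, e_j>|^2 = 187/25; ||v||^2 = 19; deficit = 288/25

Write each e_j = u_j / sqrt(<u_j, u_j>) where u_j is the displayed integer vector. Then <v, e_j> = <v, u_j> / sqrt(<u_j, u_j>), so |<v, e_j>|^2 = <v, u_j>^2 / <u_j, u_j>.
Coefficients: <v, e_1> = 0/sqrt(1), <v, e_2> = 5/sqrt(9), <v, e_3> = -46/sqrt(450).
Square and sum: Σ |<v, e_j>|^2 = 187/25.
Compute ||v||^2 = v·v = 19.
Deficit = 19 − 187/25 = 288/25 ≥ 0, confirming Bessel's inequality. (The deficit equals ||v − Σ <v,e_j> e_j||^2, the squared distance from v to span{e_j}.)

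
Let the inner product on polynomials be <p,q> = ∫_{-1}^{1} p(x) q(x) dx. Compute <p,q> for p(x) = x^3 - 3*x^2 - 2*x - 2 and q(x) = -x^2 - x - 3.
<p,q> = 322/15

Expand the product: p(x)·q(x) = -x^5 + 2*x^4 + 2*x^3 + 13*x^2 + 8*x + 6.
∫_{-1}^{1} of each monomial x^k gives [2/(k+1) if k even, 0 if k odd]. Integrating term-by-term (or equivalently evaluating the antiderivative F(x) = -x^6/6 + 2*x^5/5 + x^4/2 + 13*x^3/3 + 4*x^2 + 6*x at the endpoints):
  F(1) − F(−1) = 226/15 − (-32/5) = 322/15.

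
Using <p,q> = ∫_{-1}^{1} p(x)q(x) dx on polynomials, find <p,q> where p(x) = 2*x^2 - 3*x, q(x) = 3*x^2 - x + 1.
<p,q> = 86/15

Expand the product: p(x)·q(x) = 6*x^4 - 11*x^3 + 5*x^2 - 3*x.
∫_{-1}^{1} of each monomial x^k gives [2/(k+1) if k even, 0 if k odd]. Integrating term-by-term (or equivalently evaluating the antiderivative F(x) = 6*x^5/5 - 11*x^4/4 + 5*x^3/3 - 3*x^2/2 at the endpoints):
  F(1) − F(−1) = -83/60 − (-427/60) = 86/15.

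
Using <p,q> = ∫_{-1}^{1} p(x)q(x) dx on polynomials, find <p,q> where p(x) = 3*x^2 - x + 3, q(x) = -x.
<p,q> = 2/3

Expand the product: p(x)·q(x) = -3*x^3 + x^2 - 3*x.
∫_{-1}^{1} of each monomial x^k gives [2/(k+1) if k even, 0 if k odd]. Integrating term-by-term (or equivalently evaluating the antiderivative F(x) = -3*x^4/4 + x^3/3 - 3*x^2/2 at the endpoints):
  F(1) − F(−1) = -23/12 − (-31/12) = 2/3.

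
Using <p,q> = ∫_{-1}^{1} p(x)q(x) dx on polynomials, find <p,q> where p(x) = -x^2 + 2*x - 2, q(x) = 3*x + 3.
<p,q> = -10

Expand the product: p(x)·q(x) = -3*x^3 + 3*x^2 - 6.
∫_{-1}^{1} of each monomial x^k gives [2/(k+1) if k even, 0 if k odd]. Integrating term-by-term (or equivalently evaluating the antiderivative F(x) = -3*x^4/4 + x^3 - 6*x at the endpoints):
  F(1) − F(−1) = -23/4 − (17/4) = -10.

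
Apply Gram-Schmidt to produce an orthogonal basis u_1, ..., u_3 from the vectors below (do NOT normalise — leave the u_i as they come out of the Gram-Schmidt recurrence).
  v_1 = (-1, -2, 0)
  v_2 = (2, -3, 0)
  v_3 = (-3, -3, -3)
Orthogonal basis:
  u_1 = (-1, -2, 0)
  u_2 = (14/5, -7/5, 0)
  u_3 = (0, 0, -3)

Apply the Gram-Schmidt recurrence
  u_1 = v_1
  u_i = v_i − Σ_{j<i} ((v_i · u_j) / (u_j · u_j)) · u_j.

Step by step this gives:
  u_1 = (-1, -2, 0)
  u_2 = (14/5, -7/5, 0)
  u_3 = (0, 0, -3)

Orthogonality check:
  u_2 · u_1 = 0 (should be 0)
  u_3 · u_1 = 0 (should be 0)
  u_3 · u_2 = 0 (should be 0)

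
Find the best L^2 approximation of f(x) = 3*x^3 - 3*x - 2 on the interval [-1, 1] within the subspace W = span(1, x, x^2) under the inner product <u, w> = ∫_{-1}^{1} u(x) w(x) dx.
g(x) = -6*x/5 - 2

The best approximation g ∈ W is the orthogonal projection of f onto W. Writing g = a_0 + a_1 x + a_2 x^2, the coefficients solve the normal equations G · a = b where
  G_{ij} = <φ_i, φ_j> and b_i = <f, φ_i>, with φ_0 = 1, φ_1 = x, φ_2 = x^2.
G =
  [2, 0, 2/3]
  [0, 2/3, 0]
  [2/3, 0, 2/5],
b = (-4, -4/5, -4/3).
Solving gives a_0 = -2, a_1 = -6/5, a_2 = 0, so
  g(x) = -6*x/5 - 2.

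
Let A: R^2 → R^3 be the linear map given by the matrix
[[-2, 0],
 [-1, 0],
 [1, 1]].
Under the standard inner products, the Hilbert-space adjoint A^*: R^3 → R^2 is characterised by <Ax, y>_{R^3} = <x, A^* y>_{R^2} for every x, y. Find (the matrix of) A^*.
A^* = A^T =
[[-2, -1, 1],
 [0, 0, 1]]

For real matrices with standard dot products, the defining identity <Ax, y> = <x, A^* y> gives (Ax)^T y = x^T (A^*) y, i.e. x^T A^T y = x^T (A^*) y. Since this holds for all x, y, we must have A^* = A^T. Therefore
A^* =
[[-2, -1, 1],
 [0, 0, 1]].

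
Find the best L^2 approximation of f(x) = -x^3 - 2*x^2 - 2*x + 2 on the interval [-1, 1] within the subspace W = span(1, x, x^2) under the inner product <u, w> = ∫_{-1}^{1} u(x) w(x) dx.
g(x) = -2*x^2 - 13*x/5 + 2

The best approximation g ∈ W is the orthogonal projection of f onto W. Writing g = a_0 + a_1 x + a_2 x^2, the coefficients solve the normal equations G · a = b where
  G_{ij} = <φ_i, φ_j> and b_i = <f, φ_i>, with φ_0 = 1, φ_1 = x, φ_2 = x^2.
G =
  [2, 0, 2/3]
  [0, 2/3, 0]
  [2/3, 0, 2/5],
b = (8/3, -26/15, 8/15).
Solving gives a_0 = 2, a_1 = -13/5, a_2 = -2, so
  g(x) = -2*x^2 - 13*x/5 + 2.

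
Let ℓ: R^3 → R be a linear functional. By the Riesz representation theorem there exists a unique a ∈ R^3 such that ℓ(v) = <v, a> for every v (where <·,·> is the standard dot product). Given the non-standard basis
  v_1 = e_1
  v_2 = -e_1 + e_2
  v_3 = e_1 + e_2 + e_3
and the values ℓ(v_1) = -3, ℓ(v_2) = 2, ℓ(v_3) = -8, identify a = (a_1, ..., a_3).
a = (-3, -1, -4)

Write a = (a_1, ..., a_3) in the standard basis. For each basis vector v_i, ℓ(v_i) = <v_i, a> is a linear equation in the a_j's. Collect the n equations into a matrix system V a = ℓ, where row i of V is v_i (expressed in the standard basis). Since V is invertible (lower-triangular with 1s on the diagonal, up to permutation), solve by back-substitution:
  V =
[[1, 0, 0],
 [-1, 1, 0],
 [1, 1, 1]]
  V a = (-3, 2, -8)
Solving gives a = (-3, -1, -4).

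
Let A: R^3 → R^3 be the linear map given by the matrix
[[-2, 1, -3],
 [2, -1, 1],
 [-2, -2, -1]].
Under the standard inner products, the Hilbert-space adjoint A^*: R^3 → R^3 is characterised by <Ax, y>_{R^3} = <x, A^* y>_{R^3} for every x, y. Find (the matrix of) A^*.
A^* = A^T =
[[-2, 2, -2],
 [1, -1, -2],
 [-3, 1, -1]]

For real matrices with standard dot products, the defining identity <Ax, y> = <x, A^* y> gives (Ax)^T y = x^T (A^*) y, i.e. x^T A^T y = x^T (A^*) y. Since this holds for all x, y, we must have A^* = A^T. Therefore
A^* =
[[-2, 2, -2],
 [1, -1, -2],
 [-3, 1, -1]].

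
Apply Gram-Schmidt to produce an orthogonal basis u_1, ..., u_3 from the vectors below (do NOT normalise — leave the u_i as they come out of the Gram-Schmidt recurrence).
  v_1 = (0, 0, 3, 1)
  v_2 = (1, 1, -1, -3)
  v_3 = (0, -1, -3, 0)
Orthogonal basis:
  u_1 = (0, 0, 3, 1)
  u_2 = (1, 1, 4/5, -12/5)
  u_3 = (17/42, -25/42, 1/42, -1/14)

Apply the Gram-Schmidt recurrence
  u_1 = v_1
  u_i = v_i − Σ_{j<i} ((v_i · u_j) / (u_j · u_j)) · u_j.

Step by step this gives:
  u_1 = (0, 0, 3, 1)
  u_2 = (1, 1, 4/5, -12/5)
  u_3 = (17/42, -25/42, 1/42, -1/14)

Orthogonality check:
  u_2 · u_1 = 0 (should be 0)
  u_3 · u_1 = 0 (should be 0)
  u_3 · u_2 = 0 (should be 0)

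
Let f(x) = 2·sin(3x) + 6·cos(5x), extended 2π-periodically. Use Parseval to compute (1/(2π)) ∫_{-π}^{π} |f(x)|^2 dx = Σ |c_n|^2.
Σ |c_n|^2 = 20

Expand |f|^2 and use orthogonality of {sin(nx), cos(mx)} on [-π, π]:
  ∫_{-π}^{π} sin(nx)^2 dx = π, ∫ cos(mx)^2 dx = π, and cross terms integrate to 0.
So ∫_{-π}^{π} f(x)^2 dx = 2^2 · π + 6^2 · π = (4 + 36)π.
Divide by 2π: (4 + 36)/2 = 20.
By Parseval, this equals Σ |c_n|^2.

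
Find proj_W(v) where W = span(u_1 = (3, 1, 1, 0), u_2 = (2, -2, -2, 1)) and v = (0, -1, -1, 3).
proj_W(v) = (42/139, -202/139, -202/139, 81/139)

Set up U = [u_1 | ... | u_2] ∈ R^(4×2). The projector onto W = col(U) is P = U (U^T U)^(-1) U^T.
Compute U^T U =
  [11, 2]
  [2, 13],
and U^T v = (-2, 7).
Solve U^T U · c = U^T v for the coefficients: c = (-40/139, 81/139). The projection is proj_W(v) = U c.
Check: (v - proj_W(v)) · u_1 = 0  (should be 0).
Check: (v - proj_W(v)) · u_2 = 0  (should be 0).
Result: proj_W(v) = (42/139, -202/139, -202/139, 81/139).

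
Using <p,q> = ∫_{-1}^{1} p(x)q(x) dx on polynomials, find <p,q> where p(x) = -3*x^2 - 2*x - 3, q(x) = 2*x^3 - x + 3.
<p,q> = -364/15

Expand the product: p(x)·q(x) = -6*x^5 - 4*x^4 - 3*x^3 - 7*x^2 - 3*x - 9.
∫_{-1}^{1} of each monomial x^k gives [2/(k+1) if k even, 0 if k odd]. Integrating term-by-term (or equivalently evaluating the antiderivative F(x) = -x^6 - 4*x^5/5 - 3*x^4/4 - 7*x^3/3 - 3*x^2/2 - 9*x at the endpoints):
  F(1) − F(−1) = -923/60 − (533/60) = -364/15.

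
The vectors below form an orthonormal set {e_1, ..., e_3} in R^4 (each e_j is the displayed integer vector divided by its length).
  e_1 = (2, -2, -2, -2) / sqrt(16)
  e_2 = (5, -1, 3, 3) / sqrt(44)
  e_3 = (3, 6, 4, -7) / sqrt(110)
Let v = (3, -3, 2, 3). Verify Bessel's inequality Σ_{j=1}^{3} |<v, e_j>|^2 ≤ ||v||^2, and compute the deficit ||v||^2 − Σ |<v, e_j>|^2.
Σ |<v, e_j>|^2 = 147/5; ||v||^2 = 31; deficit = 8/5

Write each e_j = u_j / sqrt(<u_j, u_j>) where u_j is the displayed integer vector. Then <v, e_j> = <v, u_j> / sqrt(<u_j, u_j>), so |<v, e_j>|^2 = <v, u_j>^2 / <u_j, u_j>.
Coefficients: <v, e_1> = 2/sqrt(16), <v, e_2> = 33/sqrt(44), <v, e_3> = -22/sqrt(110).
Square and sum: Σ |<v, e_j>|^2 = 147/5.
Compute ||v||^2 = v·v = 31.
Deficit = 31 − 147/5 = 8/5 ≥ 0, confirming Bessel's inequality. (The deficit equals ||v − Σ <v,e_j> e_j||^2, the squared distance from v to span{e_j}.)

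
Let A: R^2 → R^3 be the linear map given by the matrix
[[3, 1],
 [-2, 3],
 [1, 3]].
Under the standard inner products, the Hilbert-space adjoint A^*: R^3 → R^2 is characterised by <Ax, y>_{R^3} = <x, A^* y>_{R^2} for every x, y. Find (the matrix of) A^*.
A^* = A^T =
[[3, -2, 1],
 [1, 3, 3]]

For real matrices with standard dot products, the defining identity <Ax, y> = <x, A^* y> gives (Ax)^T y = x^T (A^*) y, i.e. x^T A^T y = x^T (A^*) y. Since this holds for all x, y, we must have A^* = A^T. Therefore
A^* =
[[3, -2, 1],
 [1, 3, 3]].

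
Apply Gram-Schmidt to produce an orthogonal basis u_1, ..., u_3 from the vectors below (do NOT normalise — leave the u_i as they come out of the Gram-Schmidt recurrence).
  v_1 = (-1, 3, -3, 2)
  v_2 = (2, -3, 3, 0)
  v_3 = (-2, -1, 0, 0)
Orthogonal basis:
  u_1 = (-1, 3, -3, 2)
  u_2 = (26/23, -9/23, 9/23, 40/23)
  u_3 = (-84/53, -109/106, 3/106, 42/53)

Apply the Gram-Schmidt recurrence
  u_1 = v_1
  u_i = v_i − Σ_{j<i} ((v_i · u_j) / (u_j · u_j)) · u_j.

Step by step this gives:
  u_1 = (-1, 3, -3, 2)
  u_2 = (26/23, -9/23, 9/23, 40/23)
  u_3 = (-84/53, -109/106, 3/106, 42/53)

Orthogonality check:
  u_2 · u_1 = 0 (should be 0)
  u_3 · u_1 = 0 (should be 0)
  u_3 · u_2 = 0 (should be 0)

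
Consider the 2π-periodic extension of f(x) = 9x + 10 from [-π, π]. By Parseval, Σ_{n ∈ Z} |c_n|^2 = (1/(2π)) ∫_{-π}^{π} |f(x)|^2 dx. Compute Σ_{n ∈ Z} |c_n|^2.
Σ |c_n|^2 = 27π^2 + 100

Expand and integrate term by term over [-π, π]:
  ∫ (9x)^2 dx = 81·(2π^3/3); ∫ 2·9·(10)·x dx = 0 (odd integrand); ∫ 10^2 dx = 100·2π.
So (1/(2π)) ∫_{-π}^{π} (9x + 10)^2 dx = 81π^2/3 + 100 = 27π^2 + 100.
Parseval ⇒ Σ |c_n|^2 = 27π^2 + 100.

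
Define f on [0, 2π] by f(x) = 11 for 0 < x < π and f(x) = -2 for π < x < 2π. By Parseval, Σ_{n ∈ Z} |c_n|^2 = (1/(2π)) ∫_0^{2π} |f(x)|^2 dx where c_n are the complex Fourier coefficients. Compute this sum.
Σ |c_n|^2 = 125/2

Parseval equates the L^2 energy of f (normalised by 1/(2π)) with the ℓ^2 sum of its Fourier coefficients: (1/(2π)) ∫_0^{2π} |f|^2 = Σ |c_n|^2.
Compute the left side: (1/(2π)) [∫_0^π 11^2 dx + ∫_π^{2π} (-2)^2 dx] = (1/(2π)) · (121π + 4π) = (121 + 4)/2 = 125/2.
So Σ_{n ∈ Z} |c_n|^2 = 125/2.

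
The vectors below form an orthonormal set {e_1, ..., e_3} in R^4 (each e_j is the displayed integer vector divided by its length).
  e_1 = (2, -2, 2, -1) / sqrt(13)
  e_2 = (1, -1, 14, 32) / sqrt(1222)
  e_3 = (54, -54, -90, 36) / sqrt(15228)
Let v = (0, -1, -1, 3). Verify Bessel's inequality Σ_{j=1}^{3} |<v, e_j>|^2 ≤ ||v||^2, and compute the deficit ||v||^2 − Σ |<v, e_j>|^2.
Σ |<v, e_j>|^2 = 21/2; ||v||^2 = 11; deficit = 1/2

Write each e_j = u_j / sqrt(<u_j, u_j>) where u_j is the displayed integer vector. Then <v, e_j> = <v, u_j> / sqrt(<u_j, u_j>), so |<v, e_j>|^2 = <v, u_j>^2 / <u_j, u_j>.
Coefficients: <v, e_1> = -3/sqrt(13), <v, e_2> = 83/sqrt(1222), <v, e_3> = 252/sqrt(15228).
Square and sum: Σ |<v, e_j>|^2 = 21/2.
Compute ||v||^2 = v·v = 11.
Deficit = 11 − 21/2 = 1/2 ≥ 0, confirming Bessel's inequality. (The deficit equals ||v − Σ <v,e_j> e_j||^2, the squared distance from v to span{e_j}.)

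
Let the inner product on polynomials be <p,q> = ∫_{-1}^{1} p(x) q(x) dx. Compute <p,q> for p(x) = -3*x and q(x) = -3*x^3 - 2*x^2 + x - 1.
<p,q> = 8/5

Expand the product: p(x)·q(x) = 9*x^4 + 6*x^3 - 3*x^2 + 3*x.
∫_{-1}^{1} of each monomial x^k gives [2/(k+1) if k even, 0 if k odd]. Integrating term-by-term (or equivalently evaluating the antiderivative F(x) = 9*x^5/5 + 3*x^4/2 - x^3 + 3*x^2/2 at the endpoints):
  F(1) − F(−1) = 19/5 − (11/5) = 8/5.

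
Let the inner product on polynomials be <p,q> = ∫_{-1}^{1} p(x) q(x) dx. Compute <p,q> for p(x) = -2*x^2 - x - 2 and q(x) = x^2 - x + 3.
<p,q> = -262/15

Expand the product: p(x)·q(x) = -2*x^4 + x^3 - 7*x^2 - x - 6.
∫_{-1}^{1} of each monomial x^k gives [2/(k+1) if k even, 0 if k odd]. Integrating term-by-term (or equivalently evaluating the antiderivative F(x) = -2*x^5/5 + x^4/4 - 7*x^3/3 - x^2/2 - 6*x at the endpoints):
  F(1) − F(−1) = -539/60 − (509/60) = -262/15.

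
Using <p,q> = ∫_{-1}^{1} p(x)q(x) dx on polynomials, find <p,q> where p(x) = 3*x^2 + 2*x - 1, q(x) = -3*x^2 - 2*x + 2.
<p,q> = -64/15

Expand the product: p(x)·q(x) = -9*x^4 - 12*x^3 + 5*x^2 + 6*x - 2.
∫_{-1}^{1} of each monomial x^k gives [2/(k+1) if k even, 0 if k odd]. Integrating term-by-term (or equivalently evaluating the antiderivative F(x) = -9*x^5/5 - 3*x^4 + 5*x^3/3 + 3*x^2 - 2*x at the endpoints):
  F(1) − F(−1) = -32/15 − (32/15) = -64/15.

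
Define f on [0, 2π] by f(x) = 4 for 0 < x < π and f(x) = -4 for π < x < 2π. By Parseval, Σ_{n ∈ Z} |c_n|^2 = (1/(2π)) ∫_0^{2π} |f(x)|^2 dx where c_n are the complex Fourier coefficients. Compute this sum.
Σ |c_n|^2 = 16

Parseval equates the L^2 energy of f (normalised by 1/(2π)) with the ℓ^2 sum of its Fourier coefficients: (1/(2π)) ∫_0^{2π} |f|^2 = Σ |c_n|^2.
Compute the left side: (1/(2π)) [∫_0^π 4^2 dx + ∫_π^{2π} (-4)^2 dx] = (1/(2π)) · (16π + 16π) = (16 + 16)/2 = 16.
So Σ_{n ∈ Z} |c_n|^2 = 16.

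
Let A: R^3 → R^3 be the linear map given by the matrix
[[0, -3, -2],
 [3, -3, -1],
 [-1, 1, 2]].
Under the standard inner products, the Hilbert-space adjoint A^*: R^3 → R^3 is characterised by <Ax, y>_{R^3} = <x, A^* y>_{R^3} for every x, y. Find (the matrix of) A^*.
A^* = A^T =
[[0, 3, -1],
 [-3, -3, 1],
 [-2, -1, 2]]

For real matrices with standard dot products, the defining identity <Ax, y> = <x, A^* y> gives (Ax)^T y = x^T (A^*) y, i.e. x^T A^T y = x^T (A^*) y. Since this holds for all x, y, we must have A^* = A^T. Therefore
A^* =
[[0, 3, -1],
 [-3, -3, 1],
 [-2, -1, 2]].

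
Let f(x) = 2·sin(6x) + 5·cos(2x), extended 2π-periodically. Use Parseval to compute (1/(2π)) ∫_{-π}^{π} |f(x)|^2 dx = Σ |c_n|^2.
Σ |c_n|^2 = 29/2

Expand |f|^2 and use orthogonality of {sin(nx), cos(mx)} on [-π, π]:
  ∫_{-π}^{π} sin(nx)^2 dx = π, ∫ cos(mx)^2 dx = π, and cross terms integrate to 0.
So ∫_{-π}^{π} f(x)^2 dx = 2^2 · π + 5^2 · π = (4 + 25)π.
Divide by 2π: (4 + 25)/2 = 29/2.
By Parseval, this equals Σ |c_n|^2.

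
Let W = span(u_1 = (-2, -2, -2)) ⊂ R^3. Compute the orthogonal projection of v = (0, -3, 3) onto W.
proj_W(v) = (0, 0, 0)

Set up U = [u_1 | ... | u_1] ∈ R^(3×1). The projector onto W = col(U) is P = U (U^T U)^(-1) U^T.
Compute U^T U =
  [12],
and U^T v = (0).
Solve U^T U · c = U^T v for the coefficients: c = (0). The projection is proj_W(v) = U c.
Check: (v - proj_W(v)) · u_1 = 0  (should be 0).
Result: proj_W(v) = (0, 0, 0).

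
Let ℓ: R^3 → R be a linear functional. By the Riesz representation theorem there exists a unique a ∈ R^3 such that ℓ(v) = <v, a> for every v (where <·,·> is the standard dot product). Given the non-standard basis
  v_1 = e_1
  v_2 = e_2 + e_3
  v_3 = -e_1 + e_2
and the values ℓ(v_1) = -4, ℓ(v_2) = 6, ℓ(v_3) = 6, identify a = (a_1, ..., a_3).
a = (-4, 2, 4)

Write a = (a_1, ..., a_3) in the standard basis. For each basis vector v_i, ℓ(v_i) = <v_i, a> is a linear equation in the a_j's. Collect the n equations into a matrix system V a = ℓ, where row i of V is v_i (expressed in the standard basis). Since V is invertible (lower-triangular with 1s on the diagonal, up to permutation), solve by back-substitution:
  V =
[[1, 0, 0],
 [0, 1, 1],
 [-1, 1, 0]]
  V a = (-4, 6, 6)
Solving gives a = (-4, 2, 4).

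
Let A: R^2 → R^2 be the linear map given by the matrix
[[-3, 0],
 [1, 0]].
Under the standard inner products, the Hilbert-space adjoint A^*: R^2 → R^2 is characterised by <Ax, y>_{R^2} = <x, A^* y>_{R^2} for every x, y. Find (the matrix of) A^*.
A^* = A^T =
[[-3, 1],
 [0, 0]]

For real matrices with standard dot products, the defining identity <Ax, y> = <x, A^* y> gives (Ax)^T y = x^T (A^*) y, i.e. x^T A^T y = x^T (A^*) y. Since this holds for all x, y, we must have A^* = A^T. Therefore
A^* =
[[-3, 1],
 [0, 0]].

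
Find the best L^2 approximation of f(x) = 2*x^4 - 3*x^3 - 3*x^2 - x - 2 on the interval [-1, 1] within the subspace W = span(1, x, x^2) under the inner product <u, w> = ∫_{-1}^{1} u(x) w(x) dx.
g(x) = -9*x^2/7 - 14*x/5 - 76/35

The best approximation g ∈ W is the orthogonal projection of f onto W. Writing g = a_0 + a_1 x + a_2 x^2, the coefficients solve the normal equations G · a = b where
  G_{ij} = <φ_i, φ_j> and b_i = <f, φ_i>, with φ_0 = 1, φ_1 = x, φ_2 = x^2.
G =
  [2, 0, 2/3]
  [0, 2/3, 0]
  [2/3, 0, 2/5],
b = (-26/5, -28/15, -206/105).
Solving gives a_0 = -76/35, a_1 = -14/5, a_2 = -9/7, so
  g(x) = -9*x^2/7 - 14*x/5 - 76/35.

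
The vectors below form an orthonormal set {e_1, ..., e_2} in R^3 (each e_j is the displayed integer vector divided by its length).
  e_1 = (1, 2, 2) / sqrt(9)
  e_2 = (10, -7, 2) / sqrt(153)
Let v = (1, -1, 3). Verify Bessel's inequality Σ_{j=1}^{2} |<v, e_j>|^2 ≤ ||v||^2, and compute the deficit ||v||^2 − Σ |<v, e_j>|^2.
Σ |<v, e_j>|^2 = 106/17; ||v||^2 = 11; deficit = 81/17

Write each e_j = u_j / sqrt(<u_j, u_j>) where u_j is the displayed integer vector. Then <v, e_j> = <v, u_j> / sqrt(<u_j, u_j>), so |<v, e_j>|^2 = <v, u_j>^2 / <u_j, u_j>.
Coefficients: <v, e_1> = 5/sqrt(9), <v, e_2> = 23/sqrt(153).
Square and sum: Σ |<v, e_j>|^2 = 106/17.
Compute ||v||^2 = v·v = 11.
Deficit = 11 − 106/17 = 81/17 ≥ 0, confirming Bessel's inequality. (The deficit equals ||v − Σ <v,e_j> e_j||^2, the squared distance from v to span{e_j}.)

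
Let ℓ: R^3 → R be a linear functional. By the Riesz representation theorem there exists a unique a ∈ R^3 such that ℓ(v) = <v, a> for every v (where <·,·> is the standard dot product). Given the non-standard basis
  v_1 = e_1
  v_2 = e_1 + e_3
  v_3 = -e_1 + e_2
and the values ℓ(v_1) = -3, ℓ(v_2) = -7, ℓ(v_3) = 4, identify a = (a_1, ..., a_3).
a = (-3, 1, -4)

Write a = (a_1, ..., a_3) in the standard basis. For each basis vector v_i, ℓ(v_i) = <v_i, a> is a linear equation in the a_j's. Collect the n equations into a matrix system V a = ℓ, where row i of V is v_i (expressed in the standard basis). Since V is invertible (lower-triangular with 1s on the diagonal, up to permutation), solve by back-substitution:
  V =
[[1, 0, 0],
 [1, 0, 1],
 [-1, 1, 0]]
  V a = (-3, -7, 4)
Solving gives a = (-3, 1, -4).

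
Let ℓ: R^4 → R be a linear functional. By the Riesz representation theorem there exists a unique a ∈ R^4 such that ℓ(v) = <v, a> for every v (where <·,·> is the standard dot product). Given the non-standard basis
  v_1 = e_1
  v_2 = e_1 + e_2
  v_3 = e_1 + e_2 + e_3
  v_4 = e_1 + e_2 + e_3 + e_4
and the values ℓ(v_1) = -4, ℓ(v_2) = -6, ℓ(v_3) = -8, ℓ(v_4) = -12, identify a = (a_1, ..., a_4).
a = (-4, -2, -2, -4)

Write a = (a_1, ..., a_4) in the standard basis. For each basis vector v_i, ℓ(v_i) = <v_i, a> is a linear equation in the a_j's. Collect the n equations into a matrix system V a = ℓ, where row i of V is v_i (expressed in the standard basis). Since V is invertible (lower-triangular with 1s on the diagonal, up to permutation), solve by back-substitution:
  V =
[[1, 0, 0, 0],
 [1, 1, 0, 0],
 [1, 1, 1, 0],
 [1, 1, 1, 1]]
  V a = (-4, -6, -8, -12)
Solving gives a = (-4, -2, -2, -4).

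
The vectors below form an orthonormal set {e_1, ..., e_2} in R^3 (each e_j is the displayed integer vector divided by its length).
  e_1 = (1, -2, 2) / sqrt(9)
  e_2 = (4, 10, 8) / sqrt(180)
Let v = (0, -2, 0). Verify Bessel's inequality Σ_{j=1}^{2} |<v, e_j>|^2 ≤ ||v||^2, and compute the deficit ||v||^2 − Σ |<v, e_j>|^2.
Σ |<v, e_j>|^2 = 4; ||v||^2 = 4; deficit = 0

Write each e_j = u_j / sqrt(<u_j, u_j>) where u_j is the displayed integer vector. Then <v, e_j> = <v, u_j> / sqrt(<u_j, u_j>), so |<v, e_j>|^2 = <v, u_j>^2 / <u_j, u_j>.
Coefficients: <v, e_1> = 4/sqrt(9), <v, e_2> = -20/sqrt(180).
Square and sum: Σ |<v, e_j>|^2 = 4.
Compute ||v||^2 = v·v = 4.
Deficit = 4 − 4 = 0 ≥ 0, confirming Bessel's inequality. (The deficit equals ||v − Σ <v,e_j> e_j||^2, the squared distance from v to span{e_j}.)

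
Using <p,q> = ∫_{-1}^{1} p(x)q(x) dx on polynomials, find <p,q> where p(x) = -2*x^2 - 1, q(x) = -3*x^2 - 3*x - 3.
<p,q> = 72/5

Expand the product: p(x)·q(x) = 6*x^4 + 6*x^3 + 9*x^2 + 3*x + 3.
∫_{-1}^{1} of each monomial x^k gives [2/(k+1) if k even, 0 if k odd]. Integrating term-by-term (or equivalently evaluating the antiderivative F(x) = 6*x^5/5 + 3*x^4/2 + 3*x^3 + 3*x^2/2 + 3*x at the endpoints):
  F(1) − F(−1) = 51/5 − (-21/5) = 72/5.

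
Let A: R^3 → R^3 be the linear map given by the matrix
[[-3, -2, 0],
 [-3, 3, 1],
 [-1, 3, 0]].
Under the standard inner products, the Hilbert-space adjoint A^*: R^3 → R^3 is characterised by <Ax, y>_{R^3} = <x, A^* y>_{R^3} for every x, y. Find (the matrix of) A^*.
A^* = A^T =
[[-3, -3, -1],
 [-2, 3, 3],
 [0, 1, 0]]

For real matrices with standard dot products, the defining identity <Ax, y> = <x, A^* y> gives (Ax)^T y = x^T (A^*) y, i.e. x^T A^T y = x^T (A^*) y. Since this holds for all x, y, we must have A^* = A^T. Therefore
A^* =
[[-3, -3, -1],
 [-2, 3, 3],
 [0, 1, 0]].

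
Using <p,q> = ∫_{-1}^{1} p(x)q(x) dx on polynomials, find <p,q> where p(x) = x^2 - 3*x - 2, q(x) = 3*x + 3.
<p,q> = -16

Expand the product: p(x)·q(x) = 3*x^3 - 6*x^2 - 15*x - 6.
∫_{-1}^{1} of each monomial x^k gives [2/(k+1) if k even, 0 if k odd]. Integrating term-by-term (or equivalently evaluating the antiderivative F(x) = 3*x^4/4 - 2*x^3 - 15*x^2/2 - 6*x at the endpoints):
  F(1) − F(−1) = -59/4 − (5/4) = -16.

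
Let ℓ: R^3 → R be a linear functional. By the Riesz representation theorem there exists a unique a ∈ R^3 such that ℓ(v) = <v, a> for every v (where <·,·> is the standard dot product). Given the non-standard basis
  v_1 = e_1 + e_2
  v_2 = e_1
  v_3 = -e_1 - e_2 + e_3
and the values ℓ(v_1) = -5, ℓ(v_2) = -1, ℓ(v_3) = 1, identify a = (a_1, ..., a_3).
a = (-1, -4, -4)

Write a = (a_1, ..., a_3) in the standard basis. For each basis vector v_i, ℓ(v_i) = <v_i, a> is a linear equation in the a_j's. Collect the n equations into a matrix system V a = ℓ, where row i of V is v_i (expressed in the standard basis). Since V is invertible (lower-triangular with 1s on the diagonal, up to permutation), solve by back-substitution:
  V =
[[1, 1, 0],
 [1, 0, 0],
 [-1, -1, 1]]
  V a = (-5, -1, 1)
Solving gives a = (-1, -4, -4).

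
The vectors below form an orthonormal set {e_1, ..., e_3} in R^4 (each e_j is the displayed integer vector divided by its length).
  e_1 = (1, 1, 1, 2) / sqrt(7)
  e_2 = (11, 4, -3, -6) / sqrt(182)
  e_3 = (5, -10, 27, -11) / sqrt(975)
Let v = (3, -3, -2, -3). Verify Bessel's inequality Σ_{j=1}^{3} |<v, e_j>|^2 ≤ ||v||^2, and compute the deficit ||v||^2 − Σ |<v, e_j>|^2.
Σ |<v, e_j>|^2 = 1043/50; ||v||^2 = 31; deficit = 507/50

Write each e_j = u_j / sqrt(<u_j, u_j>) where u_j is the displayed integer vector. Then <v, e_j> = <v, u_j> / sqrt(<u_j, u_j>), so |<v, e_j>|^2 = <v, u_j>^2 / <u_j, u_j>.
Coefficients: <v, e_1> = -8/sqrt(7), <v, e_2> = 45/sqrt(182), <v, e_3> = 24/sqrt(975).
Square and sum: Σ |<v, e_j>|^2 = 1043/50.
Compute ||v||^2 = v·v = 31.
Deficit = 31 − 1043/50 = 507/50 ≥ 0, confirming Bessel's inequality. (The deficit equals ||v − Σ <v,e_j> e_j||^2, the squared distance from v to span{e_j}.)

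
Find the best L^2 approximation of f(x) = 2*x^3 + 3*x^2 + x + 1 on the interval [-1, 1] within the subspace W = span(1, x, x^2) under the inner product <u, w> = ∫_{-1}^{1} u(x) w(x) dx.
g(x) = 3*x^2 + 11*x/5 + 1

The best approximation g ∈ W is the orthogonal projection of f onto W. Writing g = a_0 + a_1 x + a_2 x^2, the coefficients solve the normal equations G · a = b where
  G_{ij} = <φ_i, φ_j> and b_i = <f, φ_i>, with φ_0 = 1, φ_1 = x, φ_2 = x^2.
G =
  [2, 0, 2/3]
  [0, 2/3, 0]
  [2/3, 0, 2/5],
b = (4, 22/15, 28/15).
Solving gives a_0 = 1, a_1 = 11/5, a_2 = 3, so
  g(x) = 3*x^2 + 11*x/5 + 1.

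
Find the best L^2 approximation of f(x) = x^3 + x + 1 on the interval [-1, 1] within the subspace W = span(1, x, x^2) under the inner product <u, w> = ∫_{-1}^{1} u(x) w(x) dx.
g(x) = 8*x/5 + 1

The best approximation g ∈ W is the orthogonal projection of f onto W. Writing g = a_0 + a_1 x + a_2 x^2, the coefficients solve the normal equations G · a = b where
  G_{ij} = <φ_i, φ_j> and b_i = <f, φ_i>, with φ_0 = 1, φ_1 = x, φ_2 = x^2.
G =
  [2, 0, 2/3]
  [0, 2/3, 0]
  [2/3, 0, 2/5],
b = (2, 16/15, 2/3).
Solving gives a_0 = 1, a_1 = 8/5, a_2 = 0, so
  g(x) = 8*x/5 + 1.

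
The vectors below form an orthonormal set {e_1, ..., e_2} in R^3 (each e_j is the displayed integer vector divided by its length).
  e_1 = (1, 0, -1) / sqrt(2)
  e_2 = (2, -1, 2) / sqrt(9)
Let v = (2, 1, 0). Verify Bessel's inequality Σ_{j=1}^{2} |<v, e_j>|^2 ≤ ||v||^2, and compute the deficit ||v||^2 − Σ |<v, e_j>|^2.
Σ |<v, e_j>|^2 = 3; ||v||^2 = 5; deficit = 2

Write each e_j = u_j / sqrt(<u_j, u_j>) where u_j is the displayed integer vector. Then <v, e_j> = <v, u_j> / sqrt(<u_j, u_j>), so |<v, e_j>|^2 = <v, u_j>^2 / <u_j, u_j>.
Coefficients: <v, e_1> = 2/sqrt(2), <v, e_2> = 3/sqrt(9).
Square and sum: Σ |<v, e_j>|^2 = 3.
Compute ||v||^2 = v·v = 5.
Deficit = 5 − 3 = 2 ≥ 0, confirming Bessel's inequality. (The deficit equals ||v − Σ <v,e_j> e_j||^2, the squared distance from v to span{e_j}.)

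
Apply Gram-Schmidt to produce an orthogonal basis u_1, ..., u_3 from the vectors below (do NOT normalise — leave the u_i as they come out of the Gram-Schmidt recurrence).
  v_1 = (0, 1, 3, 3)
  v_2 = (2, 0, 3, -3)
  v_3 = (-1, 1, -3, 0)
Orthogonal basis:
  u_1 = (0, 1, 3, 3)
  u_2 = (2, 0, 3, -3)
  u_3 = (0, 27/19, -9/38, -9/38)

Apply the Gram-Schmidt recurrence
  u_1 = v_1
  u_i = v_i − Σ_{j<i} ((v_i · u_j) / (u_j · u_j)) · u_j.

Step by step this gives:
  u_1 = (0, 1, 3, 3)
  u_2 = (2, 0, 3, -3)
  u_3 = (0, 27/19, -9/38, -9/38)

Orthogonality check:
  u_2 · u_1 = 0 (should be 0)
  u_3 · u_1 = 0 (should be 0)
  u_3 · u_2 = 0 (should be 0)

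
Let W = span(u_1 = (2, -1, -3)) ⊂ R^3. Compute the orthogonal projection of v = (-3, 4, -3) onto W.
proj_W(v) = (-1/7, 1/14, 3/14)

Set up U = [u_1 | ... | u_1] ∈ R^(3×1). The projector onto W = col(U) is P = U (U^T U)^(-1) U^T.
Compute U^T U =
  [14],
and U^T v = (-1).
Solve U^T U · c = U^T v for the coefficients: c = (-1/14). The projection is proj_W(v) = U c.
Check: (v - proj_W(v)) · u_1 = 0  (should be 0).
Result: proj_W(v) = (-1/7, 1/14, 3/14).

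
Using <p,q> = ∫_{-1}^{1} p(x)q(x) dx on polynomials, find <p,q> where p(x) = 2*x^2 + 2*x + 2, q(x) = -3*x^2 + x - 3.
<p,q> = -316/15

Expand the product: p(x)·q(x) = -6*x^4 - 4*x^3 - 10*x^2 - 4*x - 6.
∫_{-1}^{1} of each monomial x^k gives [2/(k+1) if k even, 0 if k odd]. Integrating term-by-term (or equivalently evaluating the antiderivative F(x) = -6*x^5/5 - x^4 - 10*x^3/3 - 2*x^2 - 6*x at the endpoints):
  F(1) − F(−1) = -203/15 − (113/15) = -316/15.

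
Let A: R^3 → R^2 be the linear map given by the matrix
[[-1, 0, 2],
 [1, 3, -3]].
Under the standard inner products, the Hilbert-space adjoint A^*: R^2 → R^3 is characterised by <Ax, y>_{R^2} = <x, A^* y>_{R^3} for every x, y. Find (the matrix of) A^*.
A^* = A^T =
[[-1, 1],
 [0, 3],
 [2, -3]]

For real matrices with standard dot products, the defining identity <Ax, y> = <x, A^* y> gives (Ax)^T y = x^T (A^*) y, i.e. x^T A^T y = x^T (A^*) y. Since this holds for all x, y, we must have A^* = A^T. Therefore
A^* =
[[-1, 1],
 [0, 3],
 [2, -3]].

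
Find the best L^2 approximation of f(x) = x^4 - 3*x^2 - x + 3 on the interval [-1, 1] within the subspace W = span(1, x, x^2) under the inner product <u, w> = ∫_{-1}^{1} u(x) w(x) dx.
g(x) = -15*x^2/7 - x + 102/35

The best approximation g ∈ W is the orthogonal projection of f onto W. Writing g = a_0 + a_1 x + a_2 x^2, the coefficients solve the normal equations G · a = b where
  G_{ij} = <φ_i, φ_j> and b_i = <f, φ_i>, with φ_0 = 1, φ_1 = x, φ_2 = x^2.
G =
  [2, 0, 2/3]
  [0, 2/3, 0]
  [2/3, 0, 2/5],
b = (22/5, -2/3, 38/35).
Solving gives a_0 = 102/35, a_1 = -1, a_2 = -15/7, so
  g(x) = -15*x^2/7 - x + 102/35.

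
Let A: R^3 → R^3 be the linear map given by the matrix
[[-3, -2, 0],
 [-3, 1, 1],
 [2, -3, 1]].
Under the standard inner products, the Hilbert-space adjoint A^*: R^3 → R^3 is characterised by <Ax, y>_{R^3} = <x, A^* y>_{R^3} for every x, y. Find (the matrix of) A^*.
A^* = A^T =
[[-3, -3, 2],
 [-2, 1, -3],
 [0, 1, 1]]

For real matrices with standard dot products, the defining identity <Ax, y> = <x, A^* y> gives (Ax)^T y = x^T (A^*) y, i.e. x^T A^T y = x^T (A^*) y. Since this holds for all x, y, we must have A^* = A^T. Therefore
A^* =
[[-3, -3, 2],
 [-2, 1, -3],
 [0, 1, 1]].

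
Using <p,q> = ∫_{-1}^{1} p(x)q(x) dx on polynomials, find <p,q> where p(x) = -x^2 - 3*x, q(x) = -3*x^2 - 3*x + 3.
<p,q> = 26/5

Expand the product: p(x)·q(x) = 3*x^4 + 12*x^3 + 6*x^2 - 9*x.
∫_{-1}^{1} of each monomial x^k gives [2/(k+1) if k even, 0 if k odd]. Integrating term-by-term (or equivalently evaluating the antiderivative F(x) = 3*x^5/5 + 3*x^4 + 2*x^3 - 9*x^2/2 at the endpoints):
  F(1) − F(−1) = 11/10 − (-41/10) = 26/5.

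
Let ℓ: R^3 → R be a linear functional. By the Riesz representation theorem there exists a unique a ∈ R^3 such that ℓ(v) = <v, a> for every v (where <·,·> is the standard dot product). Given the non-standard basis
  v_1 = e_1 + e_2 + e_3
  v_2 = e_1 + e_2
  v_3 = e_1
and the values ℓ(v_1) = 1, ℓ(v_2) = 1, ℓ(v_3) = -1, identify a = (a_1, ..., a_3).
a = (-1, 2, 0)

Write a = (a_1, ..., a_3) in the standard basis. For each basis vector v_i, ℓ(v_i) = <v_i, a> is a linear equation in the a_j's. Collect the n equations into a matrix system V a = ℓ, where row i of V is v_i (expressed in the standard basis). Since V is invertible (lower-triangular with 1s on the diagonal, up to permutation), solve by back-substitution:
  V =
[[1, 1, 1],
 [1, 1, 0],
 [1, 0, 0]]
  V a = (1, 1, -1)
Solving gives a = (-1, 2, 0).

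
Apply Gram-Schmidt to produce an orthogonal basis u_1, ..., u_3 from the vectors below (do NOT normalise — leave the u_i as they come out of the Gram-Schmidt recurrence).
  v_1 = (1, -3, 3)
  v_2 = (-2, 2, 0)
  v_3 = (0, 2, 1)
Orthogonal basis:
  u_1 = (1, -3, 3)
  u_2 = (-30/19, 14/19, 24/19)
  u_3 = (12/11, 12/11, 8/11)

Apply the Gram-Schmidt recurrence
  u_1 = v_1
  u_i = v_i − Σ_{j<i} ((v_i · u_j) / (u_j · u_j)) · u_j.

Step by step this gives:
  u_1 = (1, -3, 3)
  u_2 = (-30/19, 14/19, 24/19)
  u_3 = (12/11, 12/11, 8/11)

Orthogonality check:
  u_2 · u_1 = 0 (should be 0)
  u_3 · u_1 = 0 (should be 0)
  u_3 · u_2 = 0 (should be 0)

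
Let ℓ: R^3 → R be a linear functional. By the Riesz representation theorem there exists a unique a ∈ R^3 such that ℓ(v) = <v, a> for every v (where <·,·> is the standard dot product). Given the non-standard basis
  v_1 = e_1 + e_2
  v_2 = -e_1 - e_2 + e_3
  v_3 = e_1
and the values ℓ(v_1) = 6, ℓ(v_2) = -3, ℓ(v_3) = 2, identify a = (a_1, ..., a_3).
a = (2, 4, 3)

Write a = (a_1, ..., a_3) in the standard basis. For each basis vector v_i, ℓ(v_i) = <v_i, a> is a linear equation in the a_j's. Collect the n equations into a matrix system V a = ℓ, where row i of V is v_i (expressed in the standard basis). Since V is invertible (lower-triangular with 1s on the diagonal, up to permutation), solve by back-substitution:
  V =
[[1, 1, 0],
 [-1, -1, 1],
 [1, 0, 0]]
  V a = (6, -3, 2)
Solving gives a = (2, 4, 3).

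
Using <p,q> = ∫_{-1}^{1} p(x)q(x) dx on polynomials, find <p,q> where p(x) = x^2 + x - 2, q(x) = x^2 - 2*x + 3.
<p,q> = -184/15

Expand the product: p(x)·q(x) = x^4 - x^3 - x^2 + 7*x - 6.
∫_{-1}^{1} of each monomial x^k gives [2/(k+1) if k even, 0 if k odd]. Integrating term-by-term (or equivalently evaluating the antiderivative F(x) = x^5/5 - x^4/4 - x^3/3 + 7*x^2/2 - 6*x at the endpoints):
  F(1) − F(−1) = -173/60 − (563/60) = -184/15.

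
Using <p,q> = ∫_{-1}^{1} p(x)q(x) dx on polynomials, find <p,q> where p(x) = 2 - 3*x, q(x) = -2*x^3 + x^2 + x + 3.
<p,q> = 206/15

Expand the product: p(x)·q(x) = 6*x^4 - 7*x^3 - x^2 - 7*x + 6.
∫_{-1}^{1} of each monomial x^k gives [2/(k+1) if k even, 0 if k odd]. Integrating term-by-term (or equivalently evaluating the antiderivative F(x) = 6*x^5/5 - 7*x^4/4 - x^3/3 - 7*x^2/2 + 6*x at the endpoints):
  F(1) − F(−1) = 97/60 − (-727/60) = 206/15.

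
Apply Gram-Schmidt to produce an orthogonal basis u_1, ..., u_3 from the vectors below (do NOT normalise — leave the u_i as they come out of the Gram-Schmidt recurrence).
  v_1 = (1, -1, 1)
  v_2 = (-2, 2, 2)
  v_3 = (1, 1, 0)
Orthogonal basis:
  u_1 = (1, -1, 1)
  u_2 = (-4/3, 4/3, 8/3)
  u_3 = (1, 1, 0)

Apply the Gram-Schmidt recurrence
  u_1 = v_1
  u_i = v_i − Σ_{j<i} ((v_i · u_j) / (u_j · u_j)) · u_j.

Step by step this gives:
  u_1 = (1, -1, 1)
  u_2 = (-4/3, 4/3, 8/3)
  u_3 = (1, 1, 0)

Orthogonality check:
  u_2 · u_1 = 0 (should be 0)
  u_3 · u_1 = 0 (should be 0)
  u_3 · u_2 = 0 (should be 0)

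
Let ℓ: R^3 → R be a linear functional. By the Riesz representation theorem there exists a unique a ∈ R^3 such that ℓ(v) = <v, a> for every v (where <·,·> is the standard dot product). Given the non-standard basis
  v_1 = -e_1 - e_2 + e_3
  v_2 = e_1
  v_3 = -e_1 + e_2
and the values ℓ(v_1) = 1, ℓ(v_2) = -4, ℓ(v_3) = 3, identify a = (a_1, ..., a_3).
a = (-4, -1, -4)

Write a = (a_1, ..., a_3) in the standard basis. For each basis vector v_i, ℓ(v_i) = <v_i, a> is a linear equation in the a_j's. Collect the n equations into a matrix system V a = ℓ, where row i of V is v_i (expressed in the standard basis). Since V is invertible (lower-triangular with 1s on the diagonal, up to permutation), solve by back-substitution:
  V =
[[-1, -1, 1],
 [1, 0, 0],
 [-1, 1, 0]]
  V a = (1, -4, 3)
Solving gives a = (-4, -1, -4).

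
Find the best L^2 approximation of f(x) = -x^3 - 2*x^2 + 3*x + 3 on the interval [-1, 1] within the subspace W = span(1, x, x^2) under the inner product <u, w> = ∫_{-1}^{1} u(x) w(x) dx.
g(x) = -2*x^2 + 12*x/5 + 3

The best approximation g ∈ W is the orthogonal projection of f onto W. Writing g = a_0 + a_1 x + a_2 x^2, the coefficients solve the normal equations G · a = b where
  G_{ij} = <φ_i, φ_j> and b_i = <f, φ_i>, with φ_0 = 1, φ_1 = x, φ_2 = x^2.
G =
  [2, 0, 2/3]
  [0, 2/3, 0]
  [2/3, 0, 2/5],
b = (14/3, 8/5, 6/5).
Solving gives a_0 = 3, a_1 = 12/5, a_2 = -2, so
  g(x) = -2*x^2 + 12*x/5 + 3.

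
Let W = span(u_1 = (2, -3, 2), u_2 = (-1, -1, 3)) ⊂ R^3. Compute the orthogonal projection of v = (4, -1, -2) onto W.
proj_W(v) = (241/69, -109/69, -163/69)

Set up U = [u_1 | ... | u_2] ∈ R^(3×2). The projector onto W = col(U) is P = U (U^T U)^(-1) U^T.
Compute U^T U =
  [17, 7]
  [7, 11],
and U^T v = (7, -9).
Solve U^T U · c = U^T v for the coefficients: c = (70/69, -101/69). The projection is proj_W(v) = U c.
Check: (v - proj_W(v)) · u_1 = 0  (should be 0).
Check: (v - proj_W(v)) · u_2 = 0  (should be 0).
Result: proj_W(v) = (241/69, -109/69, -163/69).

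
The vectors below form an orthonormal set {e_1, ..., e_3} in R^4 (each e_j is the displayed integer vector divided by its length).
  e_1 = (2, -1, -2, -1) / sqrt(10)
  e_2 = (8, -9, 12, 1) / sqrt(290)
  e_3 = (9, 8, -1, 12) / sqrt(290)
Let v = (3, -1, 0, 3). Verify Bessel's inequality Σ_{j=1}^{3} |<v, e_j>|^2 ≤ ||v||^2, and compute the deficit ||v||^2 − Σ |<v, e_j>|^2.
Σ |<v, e_j>|^2 = 33/2; ||v||^2 = 19; deficit = 5/2

Write each e_j = u_j / sqrt(<u_j, u_j>) where u_j is the displayed integer vector. Then <v, e_j> = <v, u_j> / sqrt(<u_j, u_j>), so |<v, e_j>|^2 = <v, u_j>^2 / <u_j, u_j>.
Coefficients: <v, e_1> = 4/sqrt(10), <v, e_2> = 36/sqrt(290), <v, e_3> = 55/sqrt(290).
Square and sum: Σ |<v, e_j>|^2 = 33/2.
Compute ||v||^2 = v·v = 19.
Deficit = 19 − 33/2 = 5/2 ≥ 0, confirming Bessel's inequality. (The deficit equals ||v − Σ <v,e_j> e_j||^2, the squared distance from v to span{e_j}.)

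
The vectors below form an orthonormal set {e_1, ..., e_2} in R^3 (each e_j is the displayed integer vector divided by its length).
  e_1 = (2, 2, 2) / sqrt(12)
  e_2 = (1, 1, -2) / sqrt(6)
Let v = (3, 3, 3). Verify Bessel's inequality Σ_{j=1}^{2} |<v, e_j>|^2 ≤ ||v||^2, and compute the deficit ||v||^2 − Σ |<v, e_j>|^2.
Σ |<v, e_j>|^2 = 27; ||v||^2 = 27; deficit = 0

Write each e_j = u_j / sqrt(<u_j, u_j>) where u_j is the displayed integer vector. Then <v, e_j> = <v, u_j> / sqrt(<u_j, u_j>), so |<v, e_j>|^2 = <v, u_j>^2 / <u_j, u_j>.
Coefficients: <v, e_1> = 18/sqrt(12), <v, e_2> = 0/sqrt(6).
Square and sum: Σ |<v, e_j>|^2 = 27.
Compute ||v||^2 = v·v = 27.
Deficit = 27 − 27 = 0 ≥ 0, confirming Bessel's inequality. (The deficit equals ||v − Σ <v,e_j> e_j||^2, the squared distance from v to span{e_j}.)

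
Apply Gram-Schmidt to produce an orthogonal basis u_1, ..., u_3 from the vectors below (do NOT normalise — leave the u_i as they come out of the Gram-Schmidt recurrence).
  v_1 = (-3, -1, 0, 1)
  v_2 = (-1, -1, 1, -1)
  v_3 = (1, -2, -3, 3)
Orthogonal basis:
  u_1 = (-3, -1, 0, 1)
  u_2 = (-2/11, -8/11, 1, -14/11)
  u_3 = (43/35, -108/35, -44/35, 3/5)

Apply the Gram-Schmidt recurrence
  u_1 = v_1
  u_i = v_i − Σ_{j<i} ((v_i · u_j) / (u_j · u_j)) · u_j.

Step by step this gives:
  u_1 = (-3, -1, 0, 1)
  u_2 = (-2/11, -8/11, 1, -14/11)
  u_3 = (43/35, -108/35, -44/35, 3/5)

Orthogonality check:
  u_2 · u_1 = 0 (should be 0)
  u_3 · u_1 = 0 (should be 0)
  u_3 · u_2 = 0 (should be 0)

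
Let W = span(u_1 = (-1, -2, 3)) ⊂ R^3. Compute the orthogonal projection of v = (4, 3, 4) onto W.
proj_W(v) = (-1/7, -2/7, 3/7)

Set up U = [u_1 | ... | u_1] ∈ R^(3×1). The projector onto W = col(U) is P = U (U^T U)^(-1) U^T.
Compute U^T U =
  [14],
and U^T v = (2).
Solve U^T U · c = U^T v for the coefficients: c = (1/7). The projection is proj_W(v) = U c.
Check: (v - proj_W(v)) · u_1 = 0  (should be 0).
Result: proj_W(v) = (-1/7, -2/7, 3/7).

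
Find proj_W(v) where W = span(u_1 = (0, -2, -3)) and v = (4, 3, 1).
proj_W(v) = (0, 18/13, 27/13)

Set up U = [u_1 | ... | u_1] ∈ R^(3×1). The projector onto W = col(U) is P = U (U^T U)^(-1) U^T.
Compute U^T U =
  [13],
and U^T v = (-9).
Solve U^T U · c = U^T v for the coefficients: c = (-9/13). The projection is proj_W(v) = U c.
Check: (v - proj_W(v)) · u_1 = 0  (should be 0).
Result: proj_W(v) = (0, 18/13, 27/13).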